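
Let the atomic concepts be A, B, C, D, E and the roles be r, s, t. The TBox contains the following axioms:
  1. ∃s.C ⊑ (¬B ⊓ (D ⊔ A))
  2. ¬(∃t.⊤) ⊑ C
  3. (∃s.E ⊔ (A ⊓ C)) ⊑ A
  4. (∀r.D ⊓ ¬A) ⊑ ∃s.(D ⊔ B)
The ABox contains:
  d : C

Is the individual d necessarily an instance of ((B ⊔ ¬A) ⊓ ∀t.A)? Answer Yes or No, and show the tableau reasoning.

1. d : ((B ⊔ ¬A) ⊓ ∀t.A)?  L(d) = {C} ∪ {((¬B ⊓ A) ⊔ ∃t.¬A)}
   open: L(d) ⊇ {A, C, ¬B, ∀s.¬C} — d ∉ ((B ⊔ ¬A) ⊓ ∀t.A) possible
2. Hence d : ((B ⊔ ¬A) ⊓ ∀t.A): not entailed.

No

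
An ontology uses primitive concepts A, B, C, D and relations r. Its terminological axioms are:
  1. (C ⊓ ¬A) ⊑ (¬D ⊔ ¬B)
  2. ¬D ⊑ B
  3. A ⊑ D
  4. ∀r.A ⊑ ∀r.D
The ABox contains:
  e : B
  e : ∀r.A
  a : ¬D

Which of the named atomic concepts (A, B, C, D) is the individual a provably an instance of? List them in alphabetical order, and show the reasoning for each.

1. a : A?  L(a) = {¬D} ∪ {¬A}
   apply at a: ¬D⊑B
   open: L(a) ⊇ {B, ¬A, ¬C, ¬D, ∃r.¬A} (+ ∃-successors) — a ∉ A possible
2. a : B?  L(a) = {¬D} ∪ {¬B}
   clash {B, ¬B} at a — a ∈ B
3. a : C?  L(a) = {¬D} ∪ {¬C}
   apply at a: ¬D⊑B
   open: L(a) ⊇ {B, ¬A, ¬C, ¬D, ∃r.¬A} (+ ∃-successors) — a ∉ C possible
4. a : D?  L(a) = {¬D} ∪ {¬D}
   apply at a: ¬D⊑B
   open: L(a) ⊇ {B, ¬A, ¬C, ¬D, ∃r.¬A} (+ ∃-successors) — a ∉ D possible
5. Entailed for a: {B}

{B}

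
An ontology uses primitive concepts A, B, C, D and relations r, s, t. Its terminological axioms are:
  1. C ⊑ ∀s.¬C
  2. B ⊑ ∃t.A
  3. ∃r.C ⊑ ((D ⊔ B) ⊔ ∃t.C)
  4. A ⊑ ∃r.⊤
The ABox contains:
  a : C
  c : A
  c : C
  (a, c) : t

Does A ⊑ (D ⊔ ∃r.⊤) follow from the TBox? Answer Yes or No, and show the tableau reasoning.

1. A ⊑ (D ⊔ ∃r.⊤)  ⇔  (A ⊓ (¬D ⊓ ∀r.⊥)) unsat w.r.t. T
   all branches close; clash ⊥ at an ∃-successor
2. Hence A ⊑ (D ⊔ ∃r.⊤): entailed.

Yes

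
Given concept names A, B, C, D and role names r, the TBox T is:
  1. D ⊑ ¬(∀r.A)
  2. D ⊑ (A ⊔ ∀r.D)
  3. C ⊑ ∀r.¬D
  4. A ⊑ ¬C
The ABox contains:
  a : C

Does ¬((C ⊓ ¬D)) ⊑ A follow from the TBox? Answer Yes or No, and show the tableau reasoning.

1. ¬((C ⊓ ¬D)) ⊑ A  ⇔  ((¬C ⊔ D) ⊓ ¬A) unsat w.r.t. T
   open: L(x₀) ⊇ {¬A, ¬C, ¬D}
2. Hence ¬((C ⊓ ¬D)) ⊑ A: not entailed.

No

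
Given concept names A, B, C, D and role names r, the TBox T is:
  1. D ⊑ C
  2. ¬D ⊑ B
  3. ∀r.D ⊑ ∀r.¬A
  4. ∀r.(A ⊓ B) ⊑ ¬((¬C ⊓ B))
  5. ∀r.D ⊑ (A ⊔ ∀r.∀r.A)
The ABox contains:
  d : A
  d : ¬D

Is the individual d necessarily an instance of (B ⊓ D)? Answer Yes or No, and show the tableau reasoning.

No

1. d : (B ⊓ D)?  L(d) = {A, ¬D} ∪ {(¬B ⊔ ¬D)}
   apply at d: ¬D⊑B
   open: L(d) ⊇ {A, B, ¬D, ∃r.(¬A ⊔ ¬B), ∃r.¬D} (+ ∃-successors) — d ∉ (B ⊓ D) possible
2. Hence d : (B ⊓ D): not entailed.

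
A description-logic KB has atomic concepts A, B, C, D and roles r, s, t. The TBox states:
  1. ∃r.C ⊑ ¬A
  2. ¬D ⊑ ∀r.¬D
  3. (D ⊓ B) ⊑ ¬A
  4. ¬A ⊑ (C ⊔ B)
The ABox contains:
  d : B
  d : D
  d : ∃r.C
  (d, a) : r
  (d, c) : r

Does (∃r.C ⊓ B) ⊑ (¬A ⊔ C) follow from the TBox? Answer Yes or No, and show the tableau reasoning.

1. (∃r.C ⊓ B) ⊑ (¬A ⊔ C)  ⇔  ((∃r.C ⊓ B) ⊓ (A ⊓ ¬C)) unsat w.r.t. T
   all branches close; clash {A, ¬A} at x₀
2. Hence (∃r.C ⊓ B) ⊑ (¬A ⊔ C): entailed.

Yes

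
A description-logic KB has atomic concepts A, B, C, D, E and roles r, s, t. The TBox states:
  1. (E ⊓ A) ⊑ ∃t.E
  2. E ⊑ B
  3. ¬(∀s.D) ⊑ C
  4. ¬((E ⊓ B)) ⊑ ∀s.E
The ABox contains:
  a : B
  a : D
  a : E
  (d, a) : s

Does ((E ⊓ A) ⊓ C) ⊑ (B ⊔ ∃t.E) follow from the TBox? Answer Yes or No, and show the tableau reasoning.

Yes

1. ((E ⊓ A) ⊓ C) ⊑ (B ⊔ ∃t.E)  ⇔  (((E ⊓ A) ⊓ C) ⊓ (¬B ⊓ ∀t.¬E)) unsat w.r.t. T
   all branches close; clash {B, ¬B} at x₀
2. Hence ((E ⊓ A) ⊓ C) ⊑ (B ⊔ ∃t.E): entailed.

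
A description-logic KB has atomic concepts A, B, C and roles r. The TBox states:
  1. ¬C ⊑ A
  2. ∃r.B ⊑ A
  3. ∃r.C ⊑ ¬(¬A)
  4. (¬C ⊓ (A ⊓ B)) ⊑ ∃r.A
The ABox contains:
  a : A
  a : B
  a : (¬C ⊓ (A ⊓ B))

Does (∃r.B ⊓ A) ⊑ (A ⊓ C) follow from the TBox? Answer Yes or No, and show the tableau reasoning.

1. (∃r.B ⊓ A) ⊑ (A ⊓ C)  ⇔  ((∃r.B ⊓ A) ⊓ (¬A ⊔ ¬C)) unsat w.r.t. T
   open: L(x₀) ⊇ {A, ¬B, ¬C, ∃r.B} (+ ∃-successors)
2. Hence (∃r.B ⊓ A) ⊑ (A ⊓ C): not entailed.

No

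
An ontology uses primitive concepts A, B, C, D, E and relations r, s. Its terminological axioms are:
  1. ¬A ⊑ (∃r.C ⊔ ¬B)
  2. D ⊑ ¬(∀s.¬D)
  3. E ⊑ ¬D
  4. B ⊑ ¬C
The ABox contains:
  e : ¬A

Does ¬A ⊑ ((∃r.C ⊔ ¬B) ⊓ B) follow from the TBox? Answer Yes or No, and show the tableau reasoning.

No

1. ¬A ⊑ ((∃r.C ⊔ ¬B) ⊓ B)  ⇔  (¬A ⊓ ((∀r.¬C ⊓ B) ⊔ ¬B)) unsat w.r.t. T
   apply at x₀: ¬A⊑(∃r.C ⊔ ¬B)
   open: L(x₀) ⊇ {¬A, ¬B, ¬D}
2. Hence ¬A ⊑ ((∃r.C ⊔ ¬B) ⊓ B): not entailed.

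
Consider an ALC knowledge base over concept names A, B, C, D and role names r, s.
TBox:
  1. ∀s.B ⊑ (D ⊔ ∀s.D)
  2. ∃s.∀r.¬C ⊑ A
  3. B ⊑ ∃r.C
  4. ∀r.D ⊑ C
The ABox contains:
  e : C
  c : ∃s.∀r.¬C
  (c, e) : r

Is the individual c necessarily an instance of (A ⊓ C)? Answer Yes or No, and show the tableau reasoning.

No

1. c : (A ⊓ C)?  L(c) = {∃s.∀r.¬C} ∪ {(¬A ⊔ ¬C)}
   apply at c: ∃s.∀r.¬C⊑A
   open: L(c) ⊇ {A, ¬B, ¬C, ∃r.¬D, ∃s.¬B, …} (+ ∃-successors) — c ∉ (A ⊓ C) possible
2. Hence c : (A ⊓ C): not entailed.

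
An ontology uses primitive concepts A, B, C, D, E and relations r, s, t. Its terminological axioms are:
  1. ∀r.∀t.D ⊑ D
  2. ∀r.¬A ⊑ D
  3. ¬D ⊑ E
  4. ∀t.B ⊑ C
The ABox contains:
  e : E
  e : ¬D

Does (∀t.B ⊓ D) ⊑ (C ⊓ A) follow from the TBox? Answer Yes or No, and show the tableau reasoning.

No

1. (∀t.B ⊓ D) ⊑ (C ⊓ A)  ⇔  ((∀t.B ⊓ D) ⊓ (¬C ⊔ ¬A)) unsat w.r.t. T
   apply at x₀: ∀t.B⊑C
   open: L(x₀) ⊇ {C, D, ¬A, ∀t.B}
2. Hence (∀t.B ⊓ D) ⊑ (C ⊓ A): not entailed.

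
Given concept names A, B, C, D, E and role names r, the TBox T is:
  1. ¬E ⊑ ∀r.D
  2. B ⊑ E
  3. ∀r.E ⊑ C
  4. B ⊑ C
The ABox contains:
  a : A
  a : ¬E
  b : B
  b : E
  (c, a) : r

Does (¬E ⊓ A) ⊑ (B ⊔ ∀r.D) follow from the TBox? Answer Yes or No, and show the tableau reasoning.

1. (¬E ⊓ A) ⊑ (B ⊔ ∀r.D)  ⇔  ((¬E ⊓ A) ⊓ (¬B ⊓ ∃r.¬D)) unsat w.r.t. T
   all branches close; clash {D, ¬D} at an ∃-successor
2. Hence (¬E ⊓ A) ⊑ (B ⊔ ∀r.D): entailed.

Yes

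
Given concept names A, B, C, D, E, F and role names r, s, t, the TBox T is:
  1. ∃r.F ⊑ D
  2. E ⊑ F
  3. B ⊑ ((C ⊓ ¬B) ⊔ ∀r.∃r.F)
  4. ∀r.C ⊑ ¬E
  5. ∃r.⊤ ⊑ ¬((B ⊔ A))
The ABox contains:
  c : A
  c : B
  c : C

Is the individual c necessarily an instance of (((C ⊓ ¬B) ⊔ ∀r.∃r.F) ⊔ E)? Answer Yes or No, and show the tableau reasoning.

1. c : (((C ⊓ ¬B) ⊔ ∀r.∃r.F) ⊔ E)?  L(c) = {A, B, C} ∪ {(((¬C ⊔ B) ⊓ ∃r.∀r.¬F) ⊓ ¬E)}
   clash {A, ¬A} at c — c ∈ (((C ⊓ ¬B) ⊔ ∀r.∃r.F) ⊔ E)
2. Hence c : (((C ⊓ ¬B) ⊔ ∀r.∃r.F) ⊔ E): entailed.

Yes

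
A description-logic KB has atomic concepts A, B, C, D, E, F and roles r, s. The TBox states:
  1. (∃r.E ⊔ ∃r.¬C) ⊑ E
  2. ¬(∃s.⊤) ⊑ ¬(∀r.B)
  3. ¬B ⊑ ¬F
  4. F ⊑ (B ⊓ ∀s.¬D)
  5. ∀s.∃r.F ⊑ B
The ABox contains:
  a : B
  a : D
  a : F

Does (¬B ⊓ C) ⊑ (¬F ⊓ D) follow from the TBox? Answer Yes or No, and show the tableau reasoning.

No

1. (¬B ⊓ C) ⊑ (¬F ⊓ D)  ⇔  ((¬B ⊓ C) ⊓ (F ⊔ ¬D)) unsat w.r.t. T
   apply at x₀: ¬B⊑¬F
   open: L(x₀) ⊇ {C, ¬B, ¬D, ¬F, ∀r.C, …} (+ ∃-successors)
2. Hence (¬B ⊓ C) ⊑ (¬F ⊓ D): not entailed.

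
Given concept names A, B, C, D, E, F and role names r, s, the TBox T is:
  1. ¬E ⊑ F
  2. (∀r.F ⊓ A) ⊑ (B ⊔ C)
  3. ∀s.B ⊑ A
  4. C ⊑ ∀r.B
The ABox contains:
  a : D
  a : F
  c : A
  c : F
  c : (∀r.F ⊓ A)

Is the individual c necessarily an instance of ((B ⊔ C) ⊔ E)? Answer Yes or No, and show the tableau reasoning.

1. c : ((B ⊔ C) ⊔ E)?  L(c) = {A, F, (∀r.F ⊓ A)} ∪ {((¬B ⊓ ¬C) ⊓ ¬E)}
   clash {C, ¬C} at c — c ∈ ((B ⊔ C) ⊔ E)
2. Hence c : ((B ⊔ C) ⊔ E): entailed.

Yes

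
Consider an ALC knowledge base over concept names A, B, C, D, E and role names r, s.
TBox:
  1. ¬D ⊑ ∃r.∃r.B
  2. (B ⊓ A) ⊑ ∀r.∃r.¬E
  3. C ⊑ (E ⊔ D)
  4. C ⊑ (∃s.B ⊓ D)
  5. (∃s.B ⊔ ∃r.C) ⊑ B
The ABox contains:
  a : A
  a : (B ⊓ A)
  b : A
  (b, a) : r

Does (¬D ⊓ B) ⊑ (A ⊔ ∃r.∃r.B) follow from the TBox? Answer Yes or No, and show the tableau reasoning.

Yes

1. (¬D ⊓ B) ⊑ (A ⊔ ∃r.∃r.B)  ⇔  ((¬D ⊓ B) ⊓ (¬A ⊓ ∀r.∀r.¬B)) unsat w.r.t. T
   all branches close; clash {D, ¬D} at x₀
2. Hence (¬D ⊓ B) ⊑ (A ⊔ ∃r.∃r.B): entailed.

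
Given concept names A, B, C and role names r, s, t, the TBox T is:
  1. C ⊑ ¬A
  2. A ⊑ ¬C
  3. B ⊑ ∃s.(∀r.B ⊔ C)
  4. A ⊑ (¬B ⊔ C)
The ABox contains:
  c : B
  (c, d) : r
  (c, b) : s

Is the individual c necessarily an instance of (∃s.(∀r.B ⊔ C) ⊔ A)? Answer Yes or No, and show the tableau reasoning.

Yes

1. c : (∃s.(∀r.B ⊔ C) ⊔ A)?  L(c) = {B} ∪ {(∀s.(∃r.¬B ⊓ ¬C) ⊓ ¬A)}
   clash {C, ¬C} at an ∃-successor — c ∈ (∃s.(∀r.B ⊔ C) ⊔ A)
2. Hence c : (∃s.(∀r.B ⊔ C) ⊔ A): entailed.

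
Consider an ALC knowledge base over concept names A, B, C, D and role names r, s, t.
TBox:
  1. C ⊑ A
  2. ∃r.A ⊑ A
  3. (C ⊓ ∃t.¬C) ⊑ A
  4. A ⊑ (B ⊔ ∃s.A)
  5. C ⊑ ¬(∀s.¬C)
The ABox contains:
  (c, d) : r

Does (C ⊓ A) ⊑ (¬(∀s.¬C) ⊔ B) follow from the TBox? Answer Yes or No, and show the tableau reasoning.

Yes

1. (C ⊓ A) ⊑ (¬(∀s.¬C) ⊔ B)  ⇔  ((C ⊓ A) ⊓ (∀s.¬C ⊓ ¬B)) unsat w.r.t. T
   all branches close; clash {C, ¬C} at an ∃-successor
2. Hence (C ⊓ A) ⊑ (¬(∀s.¬C) ⊔ B): entailed.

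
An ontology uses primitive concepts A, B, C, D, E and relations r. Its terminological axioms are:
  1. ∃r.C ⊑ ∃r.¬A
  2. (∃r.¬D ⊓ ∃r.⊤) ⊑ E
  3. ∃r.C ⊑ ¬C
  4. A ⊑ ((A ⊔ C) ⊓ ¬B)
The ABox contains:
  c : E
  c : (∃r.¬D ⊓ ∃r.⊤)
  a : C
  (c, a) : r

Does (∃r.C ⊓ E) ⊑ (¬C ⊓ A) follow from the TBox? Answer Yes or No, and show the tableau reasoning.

1. (∃r.C ⊓ E) ⊑ (¬C ⊓ A)  ⇔  ((∃r.C ⊓ E) ⊓ (C ⊔ ¬A)) unsat w.r.t. T
   apply at x₀: ∃r.C⊑∃r.¬A; ∃r.C⊑¬C
   open: L(x₀) ⊇ {E, ¬A, ¬C, ∃r.C, ∃r.¬A} (+ ∃-successors)
2. Hence (∃r.C ⊓ E) ⊑ (¬C ⊓ A): not entailed.

No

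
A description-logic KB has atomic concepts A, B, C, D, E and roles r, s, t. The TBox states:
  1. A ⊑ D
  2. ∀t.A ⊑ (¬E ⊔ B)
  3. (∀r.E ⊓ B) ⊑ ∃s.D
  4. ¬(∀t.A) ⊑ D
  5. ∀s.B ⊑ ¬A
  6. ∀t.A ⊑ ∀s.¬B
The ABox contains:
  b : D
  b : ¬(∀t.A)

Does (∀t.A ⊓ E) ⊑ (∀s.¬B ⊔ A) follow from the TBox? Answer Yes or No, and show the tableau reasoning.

1. (∀t.A ⊓ E) ⊑ (∀s.¬B ⊔ A)  ⇔  ((∀t.A ⊓ E) ⊓ (∃s.B ⊓ ¬A)) unsat w.r.t. T
   all branches close; clash {B, ¬B} at an ∃-successor
2. Hence (∀t.A ⊓ E) ⊑ (∀s.¬B ⊔ A): entailed.

Yes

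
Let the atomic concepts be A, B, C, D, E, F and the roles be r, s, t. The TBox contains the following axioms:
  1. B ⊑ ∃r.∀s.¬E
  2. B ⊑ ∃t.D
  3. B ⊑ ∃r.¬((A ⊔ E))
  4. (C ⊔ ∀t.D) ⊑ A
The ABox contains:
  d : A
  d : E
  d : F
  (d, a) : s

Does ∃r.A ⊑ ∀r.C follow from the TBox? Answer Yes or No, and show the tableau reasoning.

No

1. ∃r.A ⊑ ∀r.C  ⇔  (∃r.A ⊓ ∃r.¬C) unsat w.r.t. T
   open: L(x₀) ⊇ {¬B, ¬C, ∃r.A, ∃r.¬C, ∃t.¬D} (+ ∃-successors)
2. Hence ∃r.A ⊑ ∀r.C: not entailed.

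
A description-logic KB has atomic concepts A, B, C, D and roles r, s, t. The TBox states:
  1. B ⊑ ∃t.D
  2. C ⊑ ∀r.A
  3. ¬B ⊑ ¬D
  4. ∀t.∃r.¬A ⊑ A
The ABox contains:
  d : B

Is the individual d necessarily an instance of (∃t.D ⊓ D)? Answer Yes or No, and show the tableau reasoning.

1. d : (∃t.D ⊓ D)?  L(d) = {B} ∪ {(∀t.¬D ⊔ ¬D)}
   apply at d: B⊑∃t.D
   open: L(d) ⊇ {B, ¬C, ¬D, ∃t.D, ∃t.∀r.A} (+ ∃-successors) — d ∉ (∃t.D ⊓ D) possible
2. Hence d : (∃t.D ⊓ D): not entailed.

No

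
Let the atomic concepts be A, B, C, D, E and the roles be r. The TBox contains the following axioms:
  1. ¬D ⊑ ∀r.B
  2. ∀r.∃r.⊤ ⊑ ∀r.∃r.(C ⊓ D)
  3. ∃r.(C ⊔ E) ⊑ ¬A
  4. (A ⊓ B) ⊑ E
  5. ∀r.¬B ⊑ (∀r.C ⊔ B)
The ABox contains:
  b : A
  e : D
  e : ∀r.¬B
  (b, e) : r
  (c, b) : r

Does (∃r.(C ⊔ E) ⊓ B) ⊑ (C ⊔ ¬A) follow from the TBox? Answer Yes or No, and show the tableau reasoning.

1. (∃r.(C ⊔ E) ⊓ B) ⊑ (C ⊔ ¬A)  ⇔  ((∃r.(C ⊔ E) ⊓ B) ⊓ (¬C ⊓ A)) unsat w.r.t. T
   all branches close; clash {A, ¬A} at x₀
2. Hence (∃r.(C ⊔ E) ⊓ B) ⊑ (C ⊔ ¬A): entailed.

Yes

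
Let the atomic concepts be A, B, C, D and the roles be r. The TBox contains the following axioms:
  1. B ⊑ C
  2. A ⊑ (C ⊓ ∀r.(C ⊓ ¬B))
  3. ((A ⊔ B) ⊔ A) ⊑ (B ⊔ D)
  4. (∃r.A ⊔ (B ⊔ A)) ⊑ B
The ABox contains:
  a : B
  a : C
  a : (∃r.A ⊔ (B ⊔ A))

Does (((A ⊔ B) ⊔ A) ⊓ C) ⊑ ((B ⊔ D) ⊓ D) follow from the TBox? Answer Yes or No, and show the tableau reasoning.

1. (((A ⊔ B) ⊔ A) ⊓ C) ⊑ ((B ⊔ D) ⊓ D)  ⇔  ((((A ⊔ B) ⊔ A) ⊓ C) ⊓ ((¬B ⊓ ¬D) ⊔ ¬D)) unsat w.r.t. T
   apply at x₀: ((A ⊔ B) ⊔ A)⊑(B ⊔ D)
   open: L(x₀) ⊇ {A, B, C, ¬D, ∀r.(C ⊓ ¬B)}
2. Hence (((A ⊔ B) ⊔ A) ⊓ C) ⊑ ((B ⊔ D) ⊓ D): not entailed.

No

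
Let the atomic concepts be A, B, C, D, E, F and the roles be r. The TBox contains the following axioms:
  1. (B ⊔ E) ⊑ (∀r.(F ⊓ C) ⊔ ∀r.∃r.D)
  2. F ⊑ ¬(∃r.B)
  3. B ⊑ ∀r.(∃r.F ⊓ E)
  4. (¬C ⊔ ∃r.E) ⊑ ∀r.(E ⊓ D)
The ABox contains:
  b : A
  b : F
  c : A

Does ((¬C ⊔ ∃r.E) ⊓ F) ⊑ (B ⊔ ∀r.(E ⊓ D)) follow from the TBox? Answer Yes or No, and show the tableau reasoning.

1. ((¬C ⊔ ∃r.E) ⊓ F) ⊑ (B ⊔ ∀r.(E ⊓ D))  ⇔  (((¬C ⊔ ∃r.E) ⊓ F) ⊓ (¬B ⊓ ∃r.(¬E ⊔ ¬D))) unsat w.r.t. T
   all branches close; clash {D, ¬D} at an ∃-successor
2. Hence ((¬C ⊔ ∃r.E) ⊓ F) ⊑ (B ⊔ ∀r.(E ⊓ D)): entailed.

Yes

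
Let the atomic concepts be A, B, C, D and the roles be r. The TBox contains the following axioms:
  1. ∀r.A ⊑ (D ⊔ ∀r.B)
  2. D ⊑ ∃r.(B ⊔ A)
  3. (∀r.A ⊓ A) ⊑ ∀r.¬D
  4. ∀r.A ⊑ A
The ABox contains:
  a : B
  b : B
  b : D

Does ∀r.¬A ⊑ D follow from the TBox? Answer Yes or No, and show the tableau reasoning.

1. ∀r.¬A ⊑ D  ⇔  (∀r.¬A ⊓ ¬D) unsat w.r.t. T
   open: L(x₀) ⊇ {¬D, ∀r.¬A, ∃r.¬A} (+ ∃-successors)
2. Hence ∀r.¬A ⊑ D: not entailed.

No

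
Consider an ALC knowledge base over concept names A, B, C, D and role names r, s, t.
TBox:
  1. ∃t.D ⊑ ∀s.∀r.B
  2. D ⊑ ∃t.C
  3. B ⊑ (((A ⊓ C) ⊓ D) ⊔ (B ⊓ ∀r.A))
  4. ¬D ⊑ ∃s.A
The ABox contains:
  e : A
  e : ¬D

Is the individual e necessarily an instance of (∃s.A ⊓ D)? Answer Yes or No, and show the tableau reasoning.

1. e : (∃s.A ⊓ D)?  L(e) = {A, ¬D} ∪ {(∀s.¬A ⊔ ¬D)}
   apply at e: ¬D⊑∃s.A
   open: L(e) ⊇ {A, ¬B, ¬D, ∀t.¬D, ∃s.A} (+ ∃-successors) — e ∉ (∃s.A ⊓ D) possible
2. Hence e : (∃s.A ⊓ D): not entailed.

No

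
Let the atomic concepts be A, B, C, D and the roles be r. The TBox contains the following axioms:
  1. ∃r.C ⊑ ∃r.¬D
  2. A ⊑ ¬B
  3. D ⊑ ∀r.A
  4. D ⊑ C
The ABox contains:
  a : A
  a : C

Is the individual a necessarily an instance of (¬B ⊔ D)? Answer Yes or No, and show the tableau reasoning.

Yes

1. a : (¬B ⊔ D)?  L(a) = {A, C} ∪ {(B ⊓ ¬D)}
   clash {B, ¬B} at a — a ∈ (¬B ⊔ D)
2. Hence a : (¬B ⊔ D): entailed.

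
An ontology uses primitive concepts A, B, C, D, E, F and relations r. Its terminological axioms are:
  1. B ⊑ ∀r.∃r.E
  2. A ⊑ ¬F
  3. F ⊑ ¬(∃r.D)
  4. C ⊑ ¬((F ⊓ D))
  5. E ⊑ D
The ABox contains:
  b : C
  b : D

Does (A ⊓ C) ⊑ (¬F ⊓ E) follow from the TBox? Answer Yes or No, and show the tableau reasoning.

No

1. (A ⊓ C) ⊑ (¬F ⊓ E)  ⇔  ((A ⊓ C) ⊓ (F ⊔ ¬E)) unsat w.r.t. T
   apply at x₀: A⊑¬F; C⊑¬((F ⊓ D))
   open: L(x₀) ⊇ {A, C, ¬B, ¬E, ¬F}
2. Hence (A ⊓ C) ⊑ (¬F ⊓ E): not entailed.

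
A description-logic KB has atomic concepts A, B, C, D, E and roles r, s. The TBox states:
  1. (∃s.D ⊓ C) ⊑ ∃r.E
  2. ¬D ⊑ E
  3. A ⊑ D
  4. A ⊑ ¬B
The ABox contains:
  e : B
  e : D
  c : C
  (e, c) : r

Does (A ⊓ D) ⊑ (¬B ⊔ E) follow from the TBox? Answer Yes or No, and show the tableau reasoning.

Yes

1. (A ⊓ D) ⊑ (¬B ⊔ E)  ⇔  ((A ⊓ D) ⊓ (B ⊓ ¬E)) unsat w.r.t. T
   all branches close; clash {B, ¬B} at x₀
2. Hence (A ⊓ D) ⊑ (¬B ⊔ E): entailed.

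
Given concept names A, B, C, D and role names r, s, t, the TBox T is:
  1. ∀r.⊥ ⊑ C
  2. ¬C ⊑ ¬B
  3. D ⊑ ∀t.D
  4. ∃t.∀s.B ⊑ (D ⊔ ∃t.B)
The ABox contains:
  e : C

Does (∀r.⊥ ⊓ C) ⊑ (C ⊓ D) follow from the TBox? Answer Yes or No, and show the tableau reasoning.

No

1. (∀r.⊥ ⊓ C) ⊑ (C ⊓ D)  ⇔  ((∀r.⊥ ⊓ C) ⊓ (¬C ⊔ ¬D)) unsat w.r.t. T
   open: L(x₀) ⊇ {C, ¬D, ∀r.⊥, ∀t.∃s.¬B}
2. Hence (∀r.⊥ ⊓ C) ⊑ (C ⊓ D): not entailed.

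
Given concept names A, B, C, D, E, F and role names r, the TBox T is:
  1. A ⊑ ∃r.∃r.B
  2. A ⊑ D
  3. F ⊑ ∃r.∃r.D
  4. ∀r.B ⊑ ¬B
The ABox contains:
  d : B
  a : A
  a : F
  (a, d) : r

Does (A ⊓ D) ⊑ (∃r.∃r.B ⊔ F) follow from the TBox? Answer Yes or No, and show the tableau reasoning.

Yes

1. (A ⊓ D) ⊑ (∃r.∃r.B ⊔ F)  ⇔  ((A ⊓ D) ⊓ (∀r.∀r.¬B ⊓ ¬F)) unsat w.r.t. T
   all branches close; clash {B, ¬B} at an ∃-successor
2. Hence (A ⊓ D) ⊑ (∃r.∃r.B ⊔ F): entailed.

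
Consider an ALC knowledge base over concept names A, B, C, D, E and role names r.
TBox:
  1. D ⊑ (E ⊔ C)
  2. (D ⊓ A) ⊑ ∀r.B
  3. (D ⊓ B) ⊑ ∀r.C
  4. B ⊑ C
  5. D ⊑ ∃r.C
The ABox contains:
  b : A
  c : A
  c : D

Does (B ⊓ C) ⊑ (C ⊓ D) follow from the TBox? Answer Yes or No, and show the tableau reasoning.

No

1. (B ⊓ C) ⊑ (C ⊓ D)  ⇔  ((B ⊓ C) ⊓ (¬C ⊔ ¬D)) unsat w.r.t. T
   open: L(x₀) ⊇ {B, C, ¬D}
2. Hence (B ⊓ C) ⊑ (C ⊓ D): not entailed.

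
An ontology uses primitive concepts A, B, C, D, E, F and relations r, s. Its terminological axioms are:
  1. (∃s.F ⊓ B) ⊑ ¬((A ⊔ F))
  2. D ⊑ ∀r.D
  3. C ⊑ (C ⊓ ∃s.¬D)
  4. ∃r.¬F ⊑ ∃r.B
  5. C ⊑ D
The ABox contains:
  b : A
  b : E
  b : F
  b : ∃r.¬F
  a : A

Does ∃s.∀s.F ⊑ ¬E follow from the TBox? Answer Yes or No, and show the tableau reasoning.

1. ∃s.∀s.F ⊑ ¬E  ⇔  (∃s.∀s.F ⊓ E) unsat w.r.t. T
   open: L(x₀) ⊇ {E, ¬C, ¬D, ∀r.F, ∀s.¬F, …} (+ ∃-successors)
2. Hence ∃s.∀s.F ⊑ ¬E: not entailed.

No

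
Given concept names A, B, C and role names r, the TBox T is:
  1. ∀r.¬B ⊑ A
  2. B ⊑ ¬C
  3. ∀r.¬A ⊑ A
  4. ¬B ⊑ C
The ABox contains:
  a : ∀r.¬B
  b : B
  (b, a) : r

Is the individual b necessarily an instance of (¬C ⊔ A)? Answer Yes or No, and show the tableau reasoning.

1. b : (¬C ⊔ A)?  L(b) = {B} ∪ {(C ⊓ ¬A)}
   clash {C, ¬C} at b — b ∈ (¬C ⊔ A)
2. Hence b : (¬C ⊔ A): entailed.

Yes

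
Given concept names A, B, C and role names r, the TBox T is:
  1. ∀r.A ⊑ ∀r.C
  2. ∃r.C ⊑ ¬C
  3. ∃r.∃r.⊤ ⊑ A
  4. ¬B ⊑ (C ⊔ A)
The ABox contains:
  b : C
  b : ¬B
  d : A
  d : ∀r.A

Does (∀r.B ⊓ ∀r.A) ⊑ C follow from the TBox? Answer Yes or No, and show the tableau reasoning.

1. (∀r.B ⊓ ∀r.A) ⊑ C  ⇔  ((∀r.B ⊓ ∀r.A) ⊓ ¬C) unsat w.r.t. T
   apply at x₀: ∀r.A⊑∀r.C
   open: L(x₀) ⊇ {B, ¬C, ∀r.A, ∀r.B, ∀r.C, …}
2. Hence (∀r.B ⊓ ∀r.A) ⊑ C: not entailed.

No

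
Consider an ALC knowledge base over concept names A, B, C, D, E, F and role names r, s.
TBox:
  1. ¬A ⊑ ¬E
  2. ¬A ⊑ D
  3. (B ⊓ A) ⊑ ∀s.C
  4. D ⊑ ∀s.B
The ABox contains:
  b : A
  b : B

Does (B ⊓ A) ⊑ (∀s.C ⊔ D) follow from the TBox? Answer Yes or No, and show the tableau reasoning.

Yes

1. (B ⊓ A) ⊑ (∀s.C ⊔ D)  ⇔  ((B ⊓ A) ⊓ (∃s.¬C ⊓ ¬D)) unsat w.r.t. T
   all branches close; clash {C, ¬C} at an ∃-successor
2. Hence (B ⊓ A) ⊑ (∀s.C ⊔ D): entailed.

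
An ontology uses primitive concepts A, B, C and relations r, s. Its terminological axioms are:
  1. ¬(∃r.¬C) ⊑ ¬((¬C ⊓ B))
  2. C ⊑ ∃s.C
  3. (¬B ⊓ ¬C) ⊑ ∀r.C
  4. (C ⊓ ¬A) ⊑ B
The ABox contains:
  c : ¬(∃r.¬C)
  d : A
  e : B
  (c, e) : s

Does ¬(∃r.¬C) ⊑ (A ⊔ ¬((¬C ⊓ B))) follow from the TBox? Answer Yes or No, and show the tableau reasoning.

1. ¬(∃r.¬C) ⊑ (A ⊔ ¬((¬C ⊓ B)))  ⇔  (∀r.C ⊓ (¬A ⊓ (¬C ⊓ B))) unsat w.r.t. T
   all branches close; clash {B, ¬B} at x₀
2. Hence ¬(∃r.¬C) ⊑ (A ⊔ ¬((¬C ⊓ B))): entailed.

Yes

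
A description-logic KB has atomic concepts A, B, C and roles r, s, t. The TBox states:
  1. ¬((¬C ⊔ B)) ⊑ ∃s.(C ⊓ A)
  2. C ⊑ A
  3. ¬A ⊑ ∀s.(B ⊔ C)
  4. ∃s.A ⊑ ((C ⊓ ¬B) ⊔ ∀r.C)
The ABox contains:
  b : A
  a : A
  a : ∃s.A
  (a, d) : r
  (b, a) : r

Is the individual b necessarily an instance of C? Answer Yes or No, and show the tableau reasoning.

No

1. b : C?  L(b) = {A} ∪ {¬C}
   open: L(b) ⊇ {A, ¬C, ∀s.¬A} — b ∉ C possible
2. Hence b : C: not entailed.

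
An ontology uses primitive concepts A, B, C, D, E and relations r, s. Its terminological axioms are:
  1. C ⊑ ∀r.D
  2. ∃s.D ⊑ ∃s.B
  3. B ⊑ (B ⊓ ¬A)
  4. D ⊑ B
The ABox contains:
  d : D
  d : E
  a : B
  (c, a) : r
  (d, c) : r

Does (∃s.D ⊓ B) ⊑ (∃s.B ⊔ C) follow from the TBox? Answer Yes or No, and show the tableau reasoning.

Yes

1. (∃s.D ⊓ B) ⊑ (∃s.B ⊔ C)  ⇔  ((∃s.D ⊓ B) ⊓ (∀s.¬B ⊓ ¬C)) unsat w.r.t. T
   all branches close; clash {B, ¬B} at an ∃-successor
2. Hence (∃s.D ⊓ B) ⊑ (∃s.B ⊔ C): entailed.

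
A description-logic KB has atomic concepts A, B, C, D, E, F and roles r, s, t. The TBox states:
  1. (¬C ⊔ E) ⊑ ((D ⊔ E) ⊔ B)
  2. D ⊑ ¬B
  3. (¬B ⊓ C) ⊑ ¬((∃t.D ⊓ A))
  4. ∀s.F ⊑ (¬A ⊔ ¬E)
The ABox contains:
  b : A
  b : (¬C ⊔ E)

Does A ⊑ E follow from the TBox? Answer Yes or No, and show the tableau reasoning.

No

1. A ⊑ E  ⇔  (A ⊓ ¬E) unsat w.r.t. T
   open: L(x₀) ⊇ {A, B, C, ¬D, ¬E, …} (+ ∃-successors)
2. Hence A ⊑ E: not entailed.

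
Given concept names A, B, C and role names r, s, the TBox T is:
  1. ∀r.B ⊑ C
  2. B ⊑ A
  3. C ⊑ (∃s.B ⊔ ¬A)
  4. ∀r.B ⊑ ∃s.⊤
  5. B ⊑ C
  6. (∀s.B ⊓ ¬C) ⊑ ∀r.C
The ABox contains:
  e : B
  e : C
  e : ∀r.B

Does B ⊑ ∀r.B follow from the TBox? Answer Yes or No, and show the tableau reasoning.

No

1. B ⊑ ∀r.B  ⇔  (B ⊓ ∃r.¬B) unsat w.r.t. T
   apply at x₀: B⊑A; B⊑C
   open: L(x₀) ⊇ {A, B, C, ∃r.¬B, ∃s.B} (+ ∃-successors)
2. Hence B ⊑ ∀r.B: not entailed.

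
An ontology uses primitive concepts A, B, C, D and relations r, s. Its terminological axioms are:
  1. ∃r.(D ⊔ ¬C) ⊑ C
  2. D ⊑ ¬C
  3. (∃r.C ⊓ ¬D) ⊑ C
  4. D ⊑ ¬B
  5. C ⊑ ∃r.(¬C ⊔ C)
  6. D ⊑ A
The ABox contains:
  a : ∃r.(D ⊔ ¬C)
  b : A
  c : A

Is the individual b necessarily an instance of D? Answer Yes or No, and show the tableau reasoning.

No

1. b : D?  L(b) = {A} ∪ {¬D}
   open: L(b) ⊇ {A, ¬C, ¬D, ∀r.(¬D ⊓ C), ∀r.¬C} — b ∉ D possible
2. Hence b : D: not entailed.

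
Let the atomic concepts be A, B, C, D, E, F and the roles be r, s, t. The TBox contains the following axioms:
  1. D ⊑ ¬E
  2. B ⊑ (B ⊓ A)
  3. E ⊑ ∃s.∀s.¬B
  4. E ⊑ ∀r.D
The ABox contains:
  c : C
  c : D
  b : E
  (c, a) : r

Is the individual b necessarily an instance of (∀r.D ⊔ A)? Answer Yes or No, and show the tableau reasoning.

Yes

1. b : (∀r.D ⊔ A)?  L(b) = {E} ∪ {(∃r.¬D ⊓ ¬A)}
   clash {A, ¬A} at b — b ∈ (∀r.D ⊔ A)
2. Hence b : (∀r.D ⊔ A): entailed.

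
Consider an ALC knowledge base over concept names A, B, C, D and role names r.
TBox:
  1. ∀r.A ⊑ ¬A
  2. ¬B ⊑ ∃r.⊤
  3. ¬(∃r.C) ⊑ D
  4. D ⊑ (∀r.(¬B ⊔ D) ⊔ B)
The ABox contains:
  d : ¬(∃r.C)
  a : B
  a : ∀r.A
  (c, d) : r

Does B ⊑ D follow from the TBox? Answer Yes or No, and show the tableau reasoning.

1. B ⊑ D  ⇔  (B ⊓ ¬D) unsat w.r.t. T
   open: L(x₀) ⊇ {B, ¬D, ∃r.C, ∃r.¬A} (+ ∃-successors)
2. Hence B ⊑ D: not entailed.

No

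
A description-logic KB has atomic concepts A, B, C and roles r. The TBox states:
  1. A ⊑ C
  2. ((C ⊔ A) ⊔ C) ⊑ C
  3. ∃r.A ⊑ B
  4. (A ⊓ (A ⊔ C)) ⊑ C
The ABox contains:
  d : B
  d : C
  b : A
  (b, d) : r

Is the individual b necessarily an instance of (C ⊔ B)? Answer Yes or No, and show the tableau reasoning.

1. b : (C ⊔ B)?  L(b) = {A} ∪ {(¬C ⊓ ¬B)}
   clash {C, ¬C} at b — b ∈ (C ⊔ B)
2. Hence b : (C ⊔ B): entailed.

Yes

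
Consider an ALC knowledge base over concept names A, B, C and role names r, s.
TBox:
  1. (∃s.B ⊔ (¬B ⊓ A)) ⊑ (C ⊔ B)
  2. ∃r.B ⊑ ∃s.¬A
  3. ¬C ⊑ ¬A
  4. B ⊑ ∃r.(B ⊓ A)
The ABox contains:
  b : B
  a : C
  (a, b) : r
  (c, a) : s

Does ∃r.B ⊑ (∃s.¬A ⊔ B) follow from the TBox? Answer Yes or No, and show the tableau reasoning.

1. ∃r.B ⊑ (∃s.¬A ⊔ B)  ⇔  (∃r.B ⊓ (∀s.A ⊓ ¬B)) unsat w.r.t. T
   all branches close; clash {B, ¬B} at x₀
2. Hence ∃r.B ⊑ (∃s.¬A ⊔ B): entailed.

Yes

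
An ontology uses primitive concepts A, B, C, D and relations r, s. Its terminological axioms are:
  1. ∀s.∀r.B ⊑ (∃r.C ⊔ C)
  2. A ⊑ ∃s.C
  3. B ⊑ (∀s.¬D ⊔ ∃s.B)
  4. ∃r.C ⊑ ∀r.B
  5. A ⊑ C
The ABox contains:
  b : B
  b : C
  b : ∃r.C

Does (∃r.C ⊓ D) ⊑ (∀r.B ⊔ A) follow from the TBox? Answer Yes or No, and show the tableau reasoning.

Yes

1. (∃r.C ⊓ D) ⊑ (∀r.B ⊔ A)  ⇔  ((∃r.C ⊓ D) ⊓ (∃r.¬B ⊓ ¬A)) unsat w.r.t. T
   all branches close; clash {B, ¬B} at an ∃-successor
2. Hence (∃r.C ⊓ D) ⊑ (∀r.B ⊔ A): entailed.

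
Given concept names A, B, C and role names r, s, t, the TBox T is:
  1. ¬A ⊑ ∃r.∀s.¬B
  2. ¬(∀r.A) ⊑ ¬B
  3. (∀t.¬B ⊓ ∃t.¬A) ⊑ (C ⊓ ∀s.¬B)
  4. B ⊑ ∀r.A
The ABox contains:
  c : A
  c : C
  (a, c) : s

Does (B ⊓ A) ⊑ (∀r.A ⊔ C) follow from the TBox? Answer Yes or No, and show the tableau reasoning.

Yes

1. (B ⊓ A) ⊑ (∀r.A ⊔ C)  ⇔  ((B ⊓ A) ⊓ (∃r.¬A ⊓ ¬C)) unsat w.r.t. T
   all branches close; clash {C, ¬C} at x₀
2. Hence (B ⊓ A) ⊑ (∀r.A ⊔ C): entailed.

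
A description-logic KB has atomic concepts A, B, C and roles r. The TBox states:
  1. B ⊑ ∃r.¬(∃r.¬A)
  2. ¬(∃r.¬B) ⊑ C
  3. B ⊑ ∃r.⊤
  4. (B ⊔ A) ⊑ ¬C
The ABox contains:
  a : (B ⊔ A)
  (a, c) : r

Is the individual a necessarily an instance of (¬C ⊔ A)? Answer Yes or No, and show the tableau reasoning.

1. a : (¬C ⊔ A)?  L(a) = {(B ⊔ A)} ∪ {(C ⊓ ¬A)}
   clash {A, ¬A} at a — a ∈ (¬C ⊔ A)
2. Hence a : (¬C ⊔ A): entailed.

Yes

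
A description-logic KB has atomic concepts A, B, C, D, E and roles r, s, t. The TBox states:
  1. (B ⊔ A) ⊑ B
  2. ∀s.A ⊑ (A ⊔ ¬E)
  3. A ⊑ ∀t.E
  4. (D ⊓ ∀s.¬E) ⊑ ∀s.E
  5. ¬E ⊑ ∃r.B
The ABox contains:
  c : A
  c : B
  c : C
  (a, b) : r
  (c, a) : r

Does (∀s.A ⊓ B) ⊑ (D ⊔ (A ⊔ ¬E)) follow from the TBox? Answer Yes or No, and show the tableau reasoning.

Yes

1. (∀s.A ⊓ B) ⊑ (D ⊔ (A ⊔ ¬E))  ⇔  ((∀s.A ⊓ B) ⊓ (¬D ⊓ (¬A ⊓ E))) unsat w.r.t. T
   all branches close; clash {E, ¬E} at x₀
2. Hence (∀s.A ⊓ B) ⊑ (D ⊔ (A ⊔ ¬E)): entailed.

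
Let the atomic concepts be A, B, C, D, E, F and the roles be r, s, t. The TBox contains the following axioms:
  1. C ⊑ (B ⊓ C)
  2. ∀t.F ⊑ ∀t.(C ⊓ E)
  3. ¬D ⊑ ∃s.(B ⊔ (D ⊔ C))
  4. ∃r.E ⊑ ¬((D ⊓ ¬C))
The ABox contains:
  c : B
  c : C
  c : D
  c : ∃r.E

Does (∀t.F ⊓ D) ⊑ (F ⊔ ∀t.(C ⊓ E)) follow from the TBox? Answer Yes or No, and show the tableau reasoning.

Yes

1. (∀t.F ⊓ D) ⊑ (F ⊔ ∀t.(C ⊓ E))  ⇔  ((∀t.F ⊓ D) ⊓ (¬F ⊓ ∃t.(¬C ⊔ ¬E))) unsat w.r.t. T
   all branches close; clash {E, ¬E} at an ∃-successor
2. Hence (∀t.F ⊓ D) ⊑ (F ⊔ ∀t.(C ⊓ E)): entailed.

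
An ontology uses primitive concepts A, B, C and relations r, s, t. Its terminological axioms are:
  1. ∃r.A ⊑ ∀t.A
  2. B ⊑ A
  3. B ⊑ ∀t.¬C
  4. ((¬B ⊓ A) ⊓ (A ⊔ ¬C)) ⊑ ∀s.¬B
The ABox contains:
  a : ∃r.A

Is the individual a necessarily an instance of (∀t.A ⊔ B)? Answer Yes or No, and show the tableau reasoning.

1. a : (∀t.A ⊔ B)?  L(a) = {∃r.A} ∪ {(∃t.¬A ⊓ ¬B)}
   clash {A, ¬A} at an ∃-successor — a ∈ (∀t.A ⊔ B)
2. Hence a : (∀t.A ⊔ B): entailed.

Yes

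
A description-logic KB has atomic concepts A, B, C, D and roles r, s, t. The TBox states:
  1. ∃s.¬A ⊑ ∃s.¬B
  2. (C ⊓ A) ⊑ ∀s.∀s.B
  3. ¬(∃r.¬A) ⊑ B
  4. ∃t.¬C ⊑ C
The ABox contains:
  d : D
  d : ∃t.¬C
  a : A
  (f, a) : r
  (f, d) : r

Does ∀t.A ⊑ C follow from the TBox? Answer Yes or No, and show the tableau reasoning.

1. ∀t.A ⊑ C  ⇔  (∀t.A ⊓ ¬C) unsat w.r.t. T
   open: L(x₀) ⊇ {¬C, ∀s.A, ∀t.A, ∀t.C, ∃r.¬A} (+ ∃-successors)
2. Hence ∀t.A ⊑ C: not entailed.

No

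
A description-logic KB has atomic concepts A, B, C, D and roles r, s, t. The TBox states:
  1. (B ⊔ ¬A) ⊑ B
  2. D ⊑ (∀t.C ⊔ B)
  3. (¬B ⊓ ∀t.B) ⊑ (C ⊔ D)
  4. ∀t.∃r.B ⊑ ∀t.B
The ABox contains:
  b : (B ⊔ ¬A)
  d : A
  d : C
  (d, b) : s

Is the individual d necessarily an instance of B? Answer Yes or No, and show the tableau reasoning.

1. d : B?  L(d) = {A, C} ∪ {¬B}
   open: L(d) ⊇ {A, C, ¬B, ¬D, ∃t.¬B, …} (+ ∃-successors) — d ∉ B possible
2. Hence d : B: not entailed.

No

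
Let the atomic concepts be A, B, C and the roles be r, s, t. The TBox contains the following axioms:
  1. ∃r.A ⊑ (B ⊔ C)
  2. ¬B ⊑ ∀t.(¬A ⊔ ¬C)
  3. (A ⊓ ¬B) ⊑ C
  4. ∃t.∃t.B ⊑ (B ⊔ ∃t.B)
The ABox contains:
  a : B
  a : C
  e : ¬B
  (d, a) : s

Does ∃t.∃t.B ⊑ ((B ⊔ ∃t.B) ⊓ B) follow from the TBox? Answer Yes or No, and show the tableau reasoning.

No

1. ∃t.∃t.B ⊑ ((B ⊔ ∃t.B) ⊓ B)  ⇔  (∃t.∃t.B ⊓ ((¬B ⊓ ∀t.¬B) ⊔ ¬B)) unsat w.r.t. T
   apply at x₀: ∃t.∃t.B⊑(B ⊔ ∃t.B)
   open: L(x₀) ⊇ {¬A, ¬B, ∀r.¬A, ∀t.(¬A ⊔ ¬C), ∃t.B, …} (+ ∃-successors)
2. Hence ∃t.∃t.B ⊑ ((B ⊔ ∃t.B) ⊓ B): not entailed.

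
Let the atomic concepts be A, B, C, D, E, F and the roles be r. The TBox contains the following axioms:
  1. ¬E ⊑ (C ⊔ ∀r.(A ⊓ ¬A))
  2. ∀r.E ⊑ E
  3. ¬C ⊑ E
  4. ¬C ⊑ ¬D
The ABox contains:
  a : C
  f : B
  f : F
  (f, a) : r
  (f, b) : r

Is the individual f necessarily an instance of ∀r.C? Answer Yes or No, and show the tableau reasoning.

No

1. f : ∀r.C?  L(f) = {B, F} ∪ {∃r.¬C}
   open: L(f) ⊇ {B, C, E, F, ∃r.¬C, …} (+ ∃-successors) — f ∉ ∀r.C possible
2. Hence f : ∀r.C: not entailed.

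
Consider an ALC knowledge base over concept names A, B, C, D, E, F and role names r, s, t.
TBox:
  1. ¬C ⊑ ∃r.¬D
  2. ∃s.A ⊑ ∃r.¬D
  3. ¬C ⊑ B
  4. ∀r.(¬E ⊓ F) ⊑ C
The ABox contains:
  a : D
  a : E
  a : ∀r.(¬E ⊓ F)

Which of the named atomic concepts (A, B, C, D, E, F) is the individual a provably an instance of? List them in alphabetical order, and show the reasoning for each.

1. a : A?  L(a) = {D, E, ∀r.(¬E ⊓ F)} ∪ {¬A}
   apply at a: ∀r.(¬E ⊓ F)⊑C
   open: L(a) ⊇ {C, D, E, ¬A, ∀r.(¬E ⊓ F), …} — a ∉ A possible
2. a : B?  L(a) = {D, E, ∀r.(¬E ⊓ F)} ∪ {¬B}
   apply at a: ∀r.(¬E ⊓ F)⊑C
   open: L(a) ⊇ {C, D, E, ¬B, ∀r.(¬E ⊓ F), …} — a ∉ B possible
3. a : C?  L(a) = {D, E, ∀r.(¬E ⊓ F)} ∪ {¬C}
   clash {C, ¬C} at a — a ∈ C
4. a : D?  L(a) = {D, E, ∀r.(¬E ⊓ F)} ∪ {¬D}
   clash {D, ¬D} at a — a ∈ D
5. a : E?  L(a) = {D, E, ∀r.(¬E ⊓ F)} ∪ {¬E}
   clash {E, ¬E} at a — a ∈ E
6. a : F?  L(a) = {D, E, ∀r.(¬E ⊓ F)} ∪ {¬F}
   apply at a: ∀r.(¬E ⊓ F)⊑C
   open: L(a) ⊇ {C, D, E, ¬F, ∀r.(¬E ⊓ F), …} — a ∉ F possible
7. Entailed for a: {C, D, E}

{C, D, E}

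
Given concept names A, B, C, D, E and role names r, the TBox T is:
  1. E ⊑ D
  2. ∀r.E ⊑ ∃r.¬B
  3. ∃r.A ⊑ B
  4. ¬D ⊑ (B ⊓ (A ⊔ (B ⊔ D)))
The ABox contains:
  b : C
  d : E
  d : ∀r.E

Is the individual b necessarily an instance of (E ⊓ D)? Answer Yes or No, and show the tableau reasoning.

1. b : (E ⊓ D)?  L(b) = {C} ∪ {(¬E ⊔ ¬D)}
   open: L(b) ⊇ {C, D, ¬E, ∀r.¬A, ∃r.¬E} (+ ∃-successors) — b ∉ (E ⊓ D) possible
2. Hence b : (E ⊓ D): not entailed.

No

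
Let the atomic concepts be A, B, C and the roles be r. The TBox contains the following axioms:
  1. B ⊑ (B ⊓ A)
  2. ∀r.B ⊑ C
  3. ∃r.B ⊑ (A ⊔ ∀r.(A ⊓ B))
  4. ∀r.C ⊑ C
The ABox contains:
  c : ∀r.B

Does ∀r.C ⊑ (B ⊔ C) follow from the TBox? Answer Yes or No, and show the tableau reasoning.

Yes

1. ∀r.C ⊑ (B ⊔ C)  ⇔  (∀r.C ⊓ (¬B ⊓ ¬C)) unsat w.r.t. T
   all branches close; clash {C, ¬C} at x₀
2. Hence ∀r.C ⊑ (B ⊔ C): entailed.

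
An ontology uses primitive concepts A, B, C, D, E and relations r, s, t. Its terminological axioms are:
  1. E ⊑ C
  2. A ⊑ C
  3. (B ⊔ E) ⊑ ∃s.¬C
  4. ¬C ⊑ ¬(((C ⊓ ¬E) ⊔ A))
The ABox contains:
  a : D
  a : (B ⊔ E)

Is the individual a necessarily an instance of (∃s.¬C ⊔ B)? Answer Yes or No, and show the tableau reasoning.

Yes

1. a : (∃s.¬C ⊔ B)?  L(a) = {D, (B ⊔ E)} ∪ {(∀s.C ⊓ ¬B)}
   clash {C, ¬C} at an ∃-successor — a ∈ (∃s.¬C ⊔ B)
2. Hence a : (∃s.¬C ⊔ B): entailed.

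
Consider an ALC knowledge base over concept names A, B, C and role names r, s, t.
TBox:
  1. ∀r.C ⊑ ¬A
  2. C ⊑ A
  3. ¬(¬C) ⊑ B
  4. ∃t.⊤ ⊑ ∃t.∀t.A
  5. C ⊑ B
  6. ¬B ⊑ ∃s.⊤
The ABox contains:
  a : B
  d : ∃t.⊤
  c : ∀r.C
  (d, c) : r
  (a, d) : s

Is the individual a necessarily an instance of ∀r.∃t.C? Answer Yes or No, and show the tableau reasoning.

No

1. a : ∀r.∃t.C?  L(a) = {B} ∪ {∃r.∀t.¬C}
   open: L(a) ⊇ {B, ¬C, ∀t.⊥, ∃r.¬C, ∃r.∀t.¬C} (+ ∃-successors) — a ∉ ∀r.∃t.C possible
2. Hence a : ∀r.∃t.C: not entailed.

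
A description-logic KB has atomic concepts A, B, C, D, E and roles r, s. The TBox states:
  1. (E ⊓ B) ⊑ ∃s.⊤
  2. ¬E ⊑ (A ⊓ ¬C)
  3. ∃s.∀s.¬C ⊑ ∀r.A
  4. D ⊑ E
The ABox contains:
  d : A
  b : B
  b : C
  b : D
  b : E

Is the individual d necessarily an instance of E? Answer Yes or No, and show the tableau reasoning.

No

1. d : E?  L(d) = {A} ∪ {¬E}
   apply at d: ¬E⊑(A ⊓ ¬C)
   open: L(d) ⊇ {A, ¬C, ¬D, ¬E, ∀s.∃s.C} — d ∉ E possible
2. Hence d : E: not entailed.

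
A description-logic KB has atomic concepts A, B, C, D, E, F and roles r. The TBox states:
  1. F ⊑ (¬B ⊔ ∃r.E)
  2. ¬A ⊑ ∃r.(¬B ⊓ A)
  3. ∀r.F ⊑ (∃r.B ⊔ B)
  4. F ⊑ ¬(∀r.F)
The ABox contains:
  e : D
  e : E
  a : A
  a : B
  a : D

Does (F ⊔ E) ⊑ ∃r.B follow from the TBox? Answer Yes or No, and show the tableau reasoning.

No

1. (F ⊔ E) ⊑ ∃r.B  ⇔  ((F ⊔ E) ⊓ ∀r.¬B) unsat w.r.t. T
   open: L(x₀) ⊇ {A, F, ¬B, ∀r.¬B, ∃r.¬F} (+ ∃-successors)
2. Hence (F ⊔ E) ⊑ ∃r.B: not entailed.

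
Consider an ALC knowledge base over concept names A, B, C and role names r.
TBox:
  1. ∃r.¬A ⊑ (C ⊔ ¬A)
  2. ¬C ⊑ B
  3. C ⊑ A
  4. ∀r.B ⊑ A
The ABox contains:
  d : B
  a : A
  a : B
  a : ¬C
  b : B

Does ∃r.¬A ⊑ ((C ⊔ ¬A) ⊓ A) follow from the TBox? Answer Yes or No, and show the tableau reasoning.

1. ∃r.¬A ⊑ ((C ⊔ ¬A) ⊓ A)  ⇔  (∃r.¬A ⊓ ((¬C ⊓ A) ⊔ ¬A)) unsat w.r.t. T
   apply at x₀: ∃r.¬A⊑(C ⊔ ¬A)
   open: L(x₀) ⊇ {B, ¬A, ¬C, ∃r.¬A, ∃r.¬B} (+ ∃-successors)
2. Hence ∃r.¬A ⊑ ((C ⊔ ¬A) ⊓ A): not entailed.

No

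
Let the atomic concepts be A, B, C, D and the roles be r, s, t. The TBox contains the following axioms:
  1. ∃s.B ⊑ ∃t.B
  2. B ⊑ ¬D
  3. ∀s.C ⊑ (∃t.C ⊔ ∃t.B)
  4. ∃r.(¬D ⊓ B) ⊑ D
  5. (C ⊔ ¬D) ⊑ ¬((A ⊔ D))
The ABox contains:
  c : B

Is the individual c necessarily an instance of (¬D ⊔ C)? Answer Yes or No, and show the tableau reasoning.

Yes

1. c : (¬D ⊔ C)?  L(c) = {B} ∪ {(D ⊓ ¬C)}
   clash {D, ¬D} at c — c ∈ (¬D ⊔ C)
2. Hence c : (¬D ⊔ C): entailed.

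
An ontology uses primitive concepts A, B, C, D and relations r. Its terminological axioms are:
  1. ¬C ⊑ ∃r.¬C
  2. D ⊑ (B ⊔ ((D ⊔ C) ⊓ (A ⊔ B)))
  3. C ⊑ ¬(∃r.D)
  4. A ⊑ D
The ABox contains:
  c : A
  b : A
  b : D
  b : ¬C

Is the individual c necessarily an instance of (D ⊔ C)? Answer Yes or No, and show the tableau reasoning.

Yes

1. c : (D ⊔ C)?  L(c) = {A} ∪ {(¬D ⊓ ¬C)}
   clash {D, ¬D} at c — c ∈ (D ⊔ C)
2. Hence c : (D ⊔ C): entailed.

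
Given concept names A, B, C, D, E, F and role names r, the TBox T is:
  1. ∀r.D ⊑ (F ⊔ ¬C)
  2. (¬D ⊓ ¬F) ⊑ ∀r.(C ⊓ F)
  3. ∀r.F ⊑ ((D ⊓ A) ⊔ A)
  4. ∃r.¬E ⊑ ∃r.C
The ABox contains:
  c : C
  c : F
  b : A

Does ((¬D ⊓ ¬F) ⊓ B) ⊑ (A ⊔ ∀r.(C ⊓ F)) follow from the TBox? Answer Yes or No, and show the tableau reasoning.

1. ((¬D ⊓ ¬F) ⊓ B) ⊑ (A ⊔ ∀r.(C ⊓ F))  ⇔  (((¬D ⊓ ¬F) ⊓ B) ⊓ (¬A ⊓ ∃r.(¬C ⊔ ¬F))) unsat w.r.t. T
   all branches close; clash {A, ¬A} at x₀
2. Hence ((¬D ⊓ ¬F) ⊓ B) ⊑ (A ⊔ ∀r.(C ⊓ F)): entailed.

Yes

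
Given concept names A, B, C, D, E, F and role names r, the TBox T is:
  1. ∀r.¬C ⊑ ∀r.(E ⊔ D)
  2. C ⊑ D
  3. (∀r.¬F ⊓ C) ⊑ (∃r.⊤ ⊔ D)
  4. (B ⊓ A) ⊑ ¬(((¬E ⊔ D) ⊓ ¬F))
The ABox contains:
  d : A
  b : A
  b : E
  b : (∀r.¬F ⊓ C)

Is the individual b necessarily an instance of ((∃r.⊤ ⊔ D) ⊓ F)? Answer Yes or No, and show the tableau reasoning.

No

1. b : ((∃r.⊤ ⊔ D) ⊓ F)?  L(b) = {A, E, (∀r.¬F ⊓ C)} ∪ {((∀r.⊥ ⊓ ¬D) ⊔ ¬F)}
   apply at b: C⊑D; (∀r.¬F ⊓ C)⊑(∃r.⊤ ⊔ D)
   open: L(b) ⊇ {A, C, D, E, ¬B, …} (+ ∃-successors) — b ∉ ((∃r.⊤ ⊔ D) ⊓ F) possible
2. Hence b : ((∃r.⊤ ⊔ D) ⊓ F): not entailed.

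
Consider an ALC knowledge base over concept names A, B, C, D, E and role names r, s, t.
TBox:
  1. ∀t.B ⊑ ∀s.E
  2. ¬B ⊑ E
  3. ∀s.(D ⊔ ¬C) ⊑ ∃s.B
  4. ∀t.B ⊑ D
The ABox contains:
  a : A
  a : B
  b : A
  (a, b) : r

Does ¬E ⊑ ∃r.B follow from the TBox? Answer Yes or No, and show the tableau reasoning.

No

1. ¬E ⊑ ∃r.B  ⇔  (¬E ⊓ ∀r.¬B) unsat w.r.t. T
   open: L(x₀) ⊇ {B, ¬E, ∀r.¬B, ∃s.(¬D ⊓ C), ∃t.¬B} (+ ∃-successors)
2. Hence ¬E ⊑ ∃r.B: not entailed.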